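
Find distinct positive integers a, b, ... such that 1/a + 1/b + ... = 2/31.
1/16 + 1/496

Greedy algorithm:
2/31: ceiling(31/2) = 16, use 1/16
1/496: ceiling(496/1) = 496, use 1/496
Result: 2/31 = 1/16 + 1/496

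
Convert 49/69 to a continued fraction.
[0; 1, 2, 2, 4, 2]

Euclidean algorithm steps:
49 = 0 × 69 + 49
69 = 1 × 49 + 20
49 = 2 × 20 + 9
20 = 2 × 9 + 2
9 = 4 × 2 + 1
2 = 2 × 1 + 0
Continued fraction: [0; 1, 2, 2, 4, 2]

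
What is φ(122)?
60

122 = 2 × 61
φ(n) = n × ∏(1 - 1/p) for each prime p dividing n
φ(122) = 122 × (1 - 1/2) × (1 - 1/61) = 60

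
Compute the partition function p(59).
831820

p(n) counts ways to write n as a sum of positive integers (order ignored).
Euler's pentagonal recurrence: p(k) = p(k-1) + p(k-2) - p(k-5) - p(k-7) + p(k-12) + p(k-15) - ... (offsets j(3j∓1)/2, signs ++--, p(0)=1, p(<0)=0).
DP table for k = 0..58: p(0)=1, p(1)=1, p(2)=2, p(3)=3, p(4)=5, p(5)=7, p(6)=11, p(7)=15, p(8)=22, p(9)=30, p(10)=42, p(11)=56, p(12)=77, p(13)=101, p(14)=135, p(15)=176, p(16)=231, p(17)=297, p(18)=385, p(19)=490, p(20)=627, p(21)=792, p(22)=1002, p(23)=1255, p(24)=1575, p(25)=1958, p(26)=2436, p(27)=3010, p(28)=3718, p(29)=4565, p(30)=5604, p(31)=6842, p(32)=8349, p(33)=10143, p(34)=12310, p(35)=14883, p(36)=17977, p(37)=21637, p(38)=26015, p(39)=31185, p(40)=37338, p(41)=44583, p(42)=53174, p(43)=63261, p(44)=75175, p(45)=89134, p(46)=105558, p(47)=124754, p(48)=147273, p(49)=173525, p(50)=204226, p(51)=239943, p(52)=281589, p(53)=329931, p(54)=386155, p(55)=451276, p(56)=526823, p(57)=614154, p(58)=715220.
Final step: p(59) = p(58) + p(57) - p(54) - p(52) + p(47) + p(44) - p(37) - p(33) + p(24) + p(19) - p(8) - p(2)
= 715220 + 614154 - 386155 - 281589 + 124754 + 75175 - 21637 - 10143 + 1575 + 490 - 22 - 2
= 831820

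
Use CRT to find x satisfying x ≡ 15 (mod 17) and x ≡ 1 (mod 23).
185

Using Chinese Remainder Theorem:
M = 17 × 23 = 391
M1 = 23, M2 = 17
y1 = 23^(-1) mod 17 = 3
y2 = 17^(-1) mod 23 = 19
x = (15×23×3 + 1×17×19) mod 391 = 185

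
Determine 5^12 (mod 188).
65

Repeated squaring. Binary of 12 = 1100.
5^1 ≡ 5 (mod 188); 5^2 ≡ 25 (mod 188); 5^4 ≡ 61 (mod 188); 5^8 ≡ 149 (mod 188)
5^12 = 5^4 × 5^8 ≡ 65 (mod 188)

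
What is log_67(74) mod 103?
89

Baby-step giant-step with step n = ⌈√103⌉ = 11.
Baby steps 67^j mod 103 (j:value) for j=0..10: 0:1, 1:67, 2:60, 3:3, 4:98, 5:77, 6:9, 7:88, 8:25, 9:27, 10:58.
Giant-step multiplier: 67^(-11) ≡ 67^(102-11) = 67^91 ≡ 11 (mod 103).
Giant steps γ_i = 74·11^i mod 103: γ_0=74, γ_1=93, γ_2=96, γ_3=26, γ_4=80, γ_5=56, γ_6=101, γ_7=81, γ_8=67 (in table at j=1).
x = i·n + j = 8·11 + 1 = 89.
Check: 67^89 ≡ 74 (mod 103).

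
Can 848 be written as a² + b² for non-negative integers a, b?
8² + 28² (a=8, b=28)

Factorization: 848 = 2^4 × 53
By Fermat: n is sum of two squares iff every prime p ≡ 3 (mod 4) appears to even power.
All primes ≡ 3 (mod 4) appear to even power.
Search a = 0, 1, 2, … for 848 - a² a perfect square: first hit at a = 8: 848 - 64 = 784 = 28².
848 = 8² + 28² = 64 + 784 ✓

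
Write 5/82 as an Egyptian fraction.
1/17 + 1/465 + 1/648210

Greedy algorithm:
5/82: ceiling(82/5) = 17, use 1/17
3/1394: ceiling(1394/3) = 465, use 1/465
1/648210: ceiling(648210/1) = 648210, use 1/648210
Result: 5/82 = 1/17 + 1/465 + 1/648210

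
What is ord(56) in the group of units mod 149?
148

149 is prime, so ord(56) divides φ(149) = 148.
Divisors of 148: 1, 2, 4, 37, 74, 148.
Repeated squaring: 56^1 ≡ 56, 56^2 ≡ 7, 56^4 ≡ 49, 56^8 ≡ 17, 56^16 ≡ 140, 56^32 ≡ 81, 56^64 ≡ 5, 56^128 ≡ 25 (mod 149).
Test 56^d mod 149 for each divisor d in increasing order:
56^1 ≡ 56
56^2 ≡ 7
56^4 ≡ 49
56^37 = 56^32·56^4·56^1 ≡ 105
56^74 = 56^64·56^8·56^2 ≡ 148
56^148 = 56^128·56^16·56^4 ≡ 1  ← first divisor giving 1
The order is 148.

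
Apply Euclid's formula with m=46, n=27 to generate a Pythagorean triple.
(1387, 2484, 2845)

Euclid's formula: a = m² - n², b = 2mn, c = m² + n²
m = 46, n = 27
a = 46² - 27² = 2116 - 729 = 1387
b = 2 × 46 × 27 = 2484
c = 46² + 27² = 2116 + 729 = 2845
Verification: 1387² + 2484² = 1923769 + 6170256 = 8094025 = 2845² ✓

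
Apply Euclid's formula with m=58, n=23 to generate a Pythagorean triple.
(2835, 2668, 3893)

Euclid's formula: a = m² - n², b = 2mn, c = m² + n²
m = 58, n = 23
a = 58² - 23² = 3364 - 529 = 2835
b = 2 × 58 × 23 = 2668
c = 58² + 23² = 3364 + 529 = 3893
Verification: 2835² + 2668² = 8037225 + 7118224 = 15155449 = 3893² ✓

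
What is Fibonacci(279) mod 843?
1

Matrix identity: Q^n = [[F_(n+1), F_n], [F_n, F_(n-1)]] with Q = [[1,1],[1,0]].
n = 279 = 100010111₂. Square-and-multiply, entries mod 843:
Q^1 = [[1,1],[1,0]]
Q^2 = (Q^1)² = [[2,1],[1,1]]
Q^4 = (Q^2)² = [[5,3],[3,2]]
Q^8 = (Q^4)² = [[34,21],[21,13]]
Q^17 = (Q^8)²·Q = [[55,754],[754,144]]
Q^34 = (Q^17)² = [[830,835],[835,838]]
Q^69 = (Q^34)²·Q = [[377,233],[233,144]]
Q^139 = (Q^69)²·Q = [[0,842],[842,1]]
Q^279 = (Q^139)²·Q = [[0,1],[1,842]]
F_279 mod 843 = Q^279[0][1] = 1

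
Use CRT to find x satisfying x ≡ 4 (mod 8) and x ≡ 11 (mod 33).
44

Using Chinese Remainder Theorem:
M = 8 × 33 = 264
M1 = 33, M2 = 8
y1 = 33^(-1) mod 8 = 1
y2 = 8^(-1) mod 33 = 29
x = (4×33×1 + 11×8×29) mod 264 = 44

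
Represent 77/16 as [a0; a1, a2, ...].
[4; 1, 4, 3]

Euclidean algorithm steps:
77 = 4 × 16 + 13
16 = 1 × 13 + 3
13 = 4 × 3 + 1
3 = 3 × 1 + 0
Continued fraction: [4; 1, 4, 3]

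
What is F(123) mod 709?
5

Matrix identity: Q^n = [[F_(n+1), F_n], [F_n, F_(n-1)]] with Q = [[1,1],[1,0]].
n = 123 = 1111011₂. Square-and-multiply, entries mod 709:
Q^1 = [[1,1],[1,0]]
Q^3 = (Q^1)²·Q = [[3,2],[2,1]]
Q^7 = (Q^3)²·Q = [[21,13],[13,8]]
Q^15 = (Q^7)²·Q = [[278,610],[610,377]]
Q^30 = (Q^15)² = [[587,383],[383,204]]
Q^61 = (Q^30)²·Q = [[131,630],[630,210]]
Q^123 = (Q^61)²·Q = [[8,5],[5,3]]
F_123 mod 709 = Q^123[0][1] = 5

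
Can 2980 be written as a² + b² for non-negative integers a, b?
8² + 54² (a=8, b=54)

Factorization: 2980 = 2^2 × 5 × 149
By Fermat: n is sum of two squares iff every prime p ≡ 3 (mod 4) appears to even power.
All primes ≡ 3 (mod 4) appear to even power.
Search a = 0, 1, 2, … for 2980 - a² a perfect square: first hit at a = 8: 2980 - 64 = 2916 = 54².
2980 = 8² + 54² = 64 + 2916 ✓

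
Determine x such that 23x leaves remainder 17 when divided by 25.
x ≡ 4 (mod 25)

gcd(23, 25) = 1, which divides 17, so solutions exist.
Find 23^(-1) mod 25 by the extended Euclidean algorithm:
25 = 1 × 23 + 2  ⟹  2 = (1)·25 + (-1)·23
23 = 11 × 2 + 1  ⟹  1 = (-11)·25 + (12)·23
So (12)·23 ≡ 1 (mod 25), i.e. 23^(-1) ≡ 12 (mod 25).
x ≡ 12 × 17 = 204 ≡ 4 (mod 25).
Check: 23 × 4 = 92 ≡ 17 (mod 25).
Unique solution: x ≡ 4 (mod 25)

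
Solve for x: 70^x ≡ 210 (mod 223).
204

Baby-step giant-step with step n = ⌈√223⌉ = 15.
Baby steps 70^j mod 223 (j:value) for j=0..14: 0:1, 1:70, 2:217, 3:26, 4:36, 5:67, 6:7, 7:44, 8:181, 9:182, 10:29, 11:23, 12:49, 13:85, 14:152.
Giant-step multiplier: 70^(-15) ≡ 70^(222-15) = 70^207 ≡ 108 (mod 223).
Giant steps γ_i = 210·108^i mod 223: γ_0=210, γ_1=157, γ_2=8, γ_3=195, γ_4=98, γ_5=103, γ_6=197, γ_7=91, γ_8=16, γ_9=167, γ_10=196, γ_11=206, γ_12=171, γ_13=182 (in table at j=9).
x = i·n + j = 13·15 + 9 = 204.
Check: 70^204 ≡ 210 (mod 223).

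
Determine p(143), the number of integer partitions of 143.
20390982757

p(n) counts ways to write n as a sum of positive integers (order ignored).
Euler's pentagonal recurrence: p(k) = p(k-1) + p(k-2) - p(k-5) - p(k-7) + p(k-12) + p(k-15) - ... (offsets j(3j∓1)/2, signs ++--, p(0)=1, p(<0)=0).
DP table for k = 0..142: p(0)=1, p(1)=1, p(2)=2, p(3)=3, p(4)=5, p(5)=7, p(6)=11, p(7)=15, p(8)=22, p(9)=30, p(10)=42, p(11)=56, p(12)=77, p(13)=101, p(14)=135, p(15)=176, p(16)=231, p(17)=297, p(18)=385, p(19)=490, p(20)=627, p(21)=792, p(22)=1002, p(23)=1255, p(24)=1575, p(25)=1958, p(26)=2436, p(27)=3010, p(28)=3718, p(29)=4565, p(30)=5604, p(31)=6842, p(32)=8349, p(33)=10143, p(34)=12310, p(35)=14883, p(36)=17977, p(37)=21637, p(38)=26015, p(39)=31185, p(40)=37338, p(41)=44583, p(42)=53174, p(43)=63261, p(44)=75175, p(45)=89134, p(46)=105558, p(47)=124754, p(48)=147273, p(49)=173525, p(50)=204226, p(51)=239943, p(52)=281589, p(53)=329931, p(54)=386155, p(55)=451276, p(56)=526823, p(57)=614154, p(58)=715220, p(59)=831820, p(60)=966467, p(61)=1121505, p(62)=1300156, p(63)=1505499, p(64)=1741630, p(65)=2012558, p(66)=2323520, p(67)=2679689, p(68)=3087735, p(69)=3554345, p(70)=4087968, p(71)=4697205, p(72)=5392783, p(73)=6185689, p(74)=7089500, p(75)=8118264, p(76)=9289091, p(77)=10619863, p(78)=12132164, p(79)=13848650, p(80)=15796476, p(81)=18004327, p(82)=20506255, p(83)=23338469, p(84)=26543660, p(85)=30167357, p(86)=34262962, p(87)=38887673, p(88)=44108109, p(89)=49995925, p(90)=56634173, p(91)=64112359, p(92)=72533807, p(93)=82010177, p(94)=92669720, p(95)=104651419, p(96)=118114304, p(97)=133230930, p(98)=150198136, p(99)=169229875, p(100)=190569292, p(101)=214481126, p(102)=241265379, p(103)=271248950, p(104)=304801365, p(105)=342325709, p(106)=384276336, p(107)=431149389, p(108)=483502844, p(109)=541946240, p(110)=607163746, p(111)=679903203, p(112)=761002156, p(113)=851376628, p(114)=952050665, p(115)=1064144451, p(116)=1188908248, p(117)=1327710076, p(118)=1482074143, p(119)=1653668665, p(120)=1844349560, p(121)=2056148051, p(122)=2291320912, p(123)=2552338241, p(124)=2841940500, p(125)=3163127352, p(126)=3519222692, p(127)=3913864295, p(128)=4351078600, p(129)=4835271870, p(130)=5371315400, p(131)=5964539504, p(132)=6620830889, p(133)=7346629512, p(134)=8149040695, p(135)=9035836076, p(136)=10015581680, p(137)=11097645016, p(138)=12292341831, p(139)=13610949895, p(140)=15065878135, p(141)=16670689208, p(142)=18440293320.
Final step: p(143) = p(142) + p(141) - p(138) - p(136) + p(131) + p(128) - p(121) - p(117) + p(108) + p(103) - p(92) - p(86) + p(73) + p(66) - p(51) - p(43) + p(26) + p(17)
= 18440293320 + 16670689208 - 12292341831 - 10015581680 + 5964539504 + 4351078600 - 2056148051 - 1327710076 + 483502844 + 271248950 - 72533807 - 34262962 + 6185689 + 2323520 - 239943 - 63261 + 2436 + 297
= 20390982757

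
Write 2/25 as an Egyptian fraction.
1/13 + 1/325

Greedy algorithm:
2/25: ceiling(25/2) = 13, use 1/13
1/325: ceiling(325/1) = 325, use 1/325
Result: 2/25 = 1/13 + 1/325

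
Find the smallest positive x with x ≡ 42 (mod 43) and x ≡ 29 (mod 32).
1117

Using Chinese Remainder Theorem:
M = 43 × 32 = 1376
M1 = 32, M2 = 43
y1 = 32^(-1) mod 43 = 39
y2 = 43^(-1) mod 32 = 3
x = (42×32×39 + 29×43×3) mod 1376 = 1117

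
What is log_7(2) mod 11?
3

Baby-step giant-step with step n = ⌈√11⌉ = 4.
Baby steps 7^j mod 11 (j:value) for j=0..3: 0:1, 1:7, 2:5, 3:2.
h = 2 is already in the table at j=3, so x = 3.
Check: 7^3 ≡ 2 (mod 11).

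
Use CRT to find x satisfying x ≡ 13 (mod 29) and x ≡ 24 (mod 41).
680

Using Chinese Remainder Theorem:
M = 29 × 41 = 1189
M1 = 41, M2 = 29
y1 = 41^(-1) mod 29 = 17
y2 = 29^(-1) mod 41 = 17
x = (13×41×17 + 24×29×17) mod 1189 = 680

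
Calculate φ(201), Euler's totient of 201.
132

201 = 3 × 67
φ(n) = n × ∏(1 - 1/p) for each prime p dividing n
φ(201) = 201 × (1 - 1/3) × (1 - 1/67) = 132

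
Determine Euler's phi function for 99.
60

99 = 3^2 × 11
φ(n) = n × ∏(1 - 1/p) for each prime p dividing n
φ(99) = 99 × (1 - 1/3) × (1 - 1/11) = 60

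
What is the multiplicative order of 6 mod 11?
10

11 is prime, so ord(6) divides φ(11) = 10.
Divisors of 10: 1, 2, 5, 10.
Repeated squaring: 6^1 ≡ 6, 6^2 ≡ 3, 6^4 ≡ 9, 6^8 ≡ 4 (mod 11).
Test 6^d mod 11 for each divisor d in increasing order:
6^1 ≡ 6
6^2 ≡ 3
6^5 = 6^4·6^1 ≡ 10
6^10 = 6^8·6^2 ≡ 1  ← first divisor giving 1
The order is 10.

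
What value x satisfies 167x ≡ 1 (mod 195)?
188

gcd(167, 195) = 1, so the inverse exists.
Extended Euclidean algorithm on (195, 167):
195 = 1 × 167 + 28  ⟹  28 = (1)·195 + (-1)·167
167 = 5 × 28 + 27  ⟹  27 = (-5)·195 + (6)·167
28 = 1 × 27 + 1  ⟹  1 = (6)·195 + (-7)·167
So (-7)·167 ≡ 1 (mod 195), i.e. 167^(-1) ≡ -7 ≡ 188 (mod 195).
Check: 167 × 188 = 31396 ≡ 1 (mod 195)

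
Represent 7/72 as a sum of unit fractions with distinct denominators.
1/11 + 1/159 + 1/41976

Greedy algorithm:
7/72: ceiling(72/7) = 11, use 1/11
5/792: ceiling(792/5) = 159, use 1/159
1/41976: ceiling(41976/1) = 41976, use 1/41976
Result: 7/72 = 1/11 + 1/159 + 1/41976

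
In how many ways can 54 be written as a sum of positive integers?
386155

p(n) counts ways to write n as a sum of positive integers (order ignored).
Euler's pentagonal recurrence: p(k) = p(k-1) + p(k-2) - p(k-5) - p(k-7) + p(k-12) + p(k-15) - ... (offsets j(3j∓1)/2, signs ++--, p(0)=1, p(<0)=0).
DP table for k = 0..53: p(0)=1, p(1)=1, p(2)=2, p(3)=3, p(4)=5, p(5)=7, p(6)=11, p(7)=15, p(8)=22, p(9)=30, p(10)=42, p(11)=56, p(12)=77, p(13)=101, p(14)=135, p(15)=176, p(16)=231, p(17)=297, p(18)=385, p(19)=490, p(20)=627, p(21)=792, p(22)=1002, p(23)=1255, p(24)=1575, p(25)=1958, p(26)=2436, p(27)=3010, p(28)=3718, p(29)=4565, p(30)=5604, p(31)=6842, p(32)=8349, p(33)=10143, p(34)=12310, p(35)=14883, p(36)=17977, p(37)=21637, p(38)=26015, p(39)=31185, p(40)=37338, p(41)=44583, p(42)=53174, p(43)=63261, p(44)=75175, p(45)=89134, p(46)=105558, p(47)=124754, p(48)=147273, p(49)=173525, p(50)=204226, p(51)=239943, p(52)=281589, p(53)=329931.
Final step: p(54) = p(53) + p(52) - p(49) - p(47) + p(42) + p(39) - p(32) - p(28) + p(19) + p(14) - p(3)
= 329931 + 281589 - 173525 - 124754 + 53174 + 31185 - 8349 - 3718 + 490 + 135 - 3
= 386155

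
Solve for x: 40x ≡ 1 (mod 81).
79

gcd(40, 81) = 1, so the inverse exists.
Extended Euclidean algorithm on (81, 40):
81 = 2 × 40 + 1  ⟹  1 = (1)·81 + (-2)·40
So (-2)·40 ≡ 1 (mod 81), i.e. 40^(-1) ≡ -2 ≡ 79 (mod 81).
Check: 40 × 79 = 3160 ≡ 1 (mod 81)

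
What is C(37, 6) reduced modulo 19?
1

Using Lucas' theorem:
Write n=37 and k=6 in base 19:
n in base 19: [1, 18]
k in base 19: [0, 6]
C(37,6) mod 19 = ∏ C(n_i, k_i) mod 19
Digit binomials (mod 19): C(1,0) = 1; C(18,6) = 18564 ≡ 1
Product: 1 × 1 = 1 ≡ 1 (mod 19)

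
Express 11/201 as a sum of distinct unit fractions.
1/19 + 1/478 + 1/365097 + 1/222159333918

Greedy algorithm:
11/201: ceiling(201/11) = 19, use 1/19
8/3819: ceiling(3819/8) = 478, use 1/478
5/1825482: ceiling(1825482/5) = 365097, use 1/365097
1/222159333918: ceiling(222159333918/1) = 222159333918, use 1/222159333918
Result: 11/201 = 1/19 + 1/478 + 1/365097 + 1/222159333918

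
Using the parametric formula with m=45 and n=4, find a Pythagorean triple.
(2009, 360, 2041)

Euclid's formula: a = m² - n², b = 2mn, c = m² + n²
m = 45, n = 4
a = 45² - 4² = 2025 - 16 = 2009
b = 2 × 45 × 4 = 360
c = 45² + 4² = 2025 + 16 = 2041
Verification: 2009² + 360² = 4036081 + 129600 = 4165681 = 2041² ✓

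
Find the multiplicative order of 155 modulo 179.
89

179 is prime, so ord(155) divides φ(179) = 178.
Divisors of 178: 1, 2, 89, 178.
Repeated squaring: 155^1 ≡ 155, 155^2 ≡ 39, 155^4 ≡ 89, 155^8 ≡ 45, 155^16 ≡ 56, 155^32 ≡ 93, 155^64 ≡ 57, 155^128 ≡ 27 (mod 179).
Test 155^d mod 179 for each divisor d in increasing order:
155^1 ≡ 155
155^2 ≡ 39
155^89 = 155^64·155^16·155^8·155^1 ≡ 1  ← first divisor giving 1
The order is 89.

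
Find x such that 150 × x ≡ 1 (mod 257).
12

gcd(150, 257) = 1, so the inverse exists.
Extended Euclidean algorithm on (257, 150):
257 = 1 × 150 + 107  ⟹  107 = (1)·257 + (-1)·150
150 = 1 × 107 + 43  ⟹  43 = (-1)·257 + (2)·150
107 = 2 × 43 + 21  ⟹  21 = (3)·257 + (-5)·150
43 = 2 × 21 + 1  ⟹  1 = (-7)·257 + (12)·150
So (12)·150 ≡ 1 (mod 257), i.e. 150^(-1) ≡ 12 (mod 257).
Check: 150 × 12 = 1800 ≡ 1 (mod 257)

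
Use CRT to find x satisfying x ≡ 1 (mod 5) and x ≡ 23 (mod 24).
71

Using Chinese Remainder Theorem:
M = 5 × 24 = 120
M1 = 24, M2 = 5
y1 = 24^(-1) mod 5 = 4
y2 = 5^(-1) mod 24 = 5
x = (1×24×4 + 23×5×5) mod 120 = 71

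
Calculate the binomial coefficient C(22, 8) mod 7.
3

Using Lucas' theorem:
Write n=22 and k=8 in base 7:
n in base 7: [3, 1]
k in base 7: [1, 1]
C(22,8) mod 7 = ∏ C(n_i, k_i) mod 7
Digit binomials (mod 7): C(3,1) = 3; C(1,1) = 1
Product: 3 × 1 = 3 ≡ 3 (mod 7)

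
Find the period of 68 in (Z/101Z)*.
25

101 is prime, so ord(68) divides φ(101) = 100.
Divisors of 100: 1, 2, 4, 5, 10, 20, 25, 50, 100.
Repeated squaring: 68^1 ≡ 68, 68^2 ≡ 79, 68^4 ≡ 80, 68^8 ≡ 37, 68^16 ≡ 56, 68^32 ≡ 5, 68^64 ≡ 25 (mod 101).
Test 68^d mod 101 for each divisor d in increasing order:
68^1 ≡ 68
68^2 ≡ 79
68^4 ≡ 80
68^5 = 68^4·68^1 ≡ 87
68^10 = 68^8·68^2 ≡ 95
68^20 = 68^16·68^4 ≡ 36
68^25 = 68^16·68^8·68^1 ≡ 1  ← first divisor giving 1
The order is 25.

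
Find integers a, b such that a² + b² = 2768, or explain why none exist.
8² + 52² (a=8, b=52)

Factorization: 2768 = 2^4 × 173
By Fermat: n is sum of two squares iff every prime p ≡ 3 (mod 4) appears to even power.
All primes ≡ 3 (mod 4) appear to even power.
Search a = 0, 1, 2, … for 2768 - a² a perfect square: first hit at a = 8: 2768 - 64 = 2704 = 52².
2768 = 8² + 52² = 64 + 2704 ✓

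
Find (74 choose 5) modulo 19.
13

Using Lucas' theorem:
Write n=74 and k=5 in base 19:
n in base 19: [3, 17]
k in base 19: [0, 5]
C(74,5) mod 19 = ∏ C(n_i, k_i) mod 19
Digit binomials (mod 19): C(3,0) = 1; C(17,5) = 6188 ≡ 13
Product: 1 × 13 = 13 ≡ 13 (mod 19)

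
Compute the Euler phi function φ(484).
220

484 = 2^2 × 11^2
φ(n) = n × ∏(1 - 1/p) for each prime p dividing n
φ(484) = 484 × (1 - 1/2) × (1 - 1/11) = 220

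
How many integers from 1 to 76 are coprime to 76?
36

76 = 2^2 × 19
φ(n) = n × ∏(1 - 1/p) for each prime p dividing n
φ(76) = 76 × (1 - 1/2) × (1 - 1/19) = 36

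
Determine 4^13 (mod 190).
104

Repeated squaring. Binary of 13 = 1101.
4^1 ≡ 4 (mod 190); 4^2 ≡ 16 (mod 190); 4^4 ≡ 66 (mod 190); 4^8 ≡ 176 (mod 190)
4^13 = 4^1 × 4^4 × 4^8 ≡ 104 (mod 190)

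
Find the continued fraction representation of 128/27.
[4; 1, 2, 1, 6]

Euclidean algorithm steps:
128 = 4 × 27 + 20
27 = 1 × 20 + 7
20 = 2 × 7 + 6
7 = 1 × 6 + 1
6 = 6 × 1 + 0
Continued fraction: [4; 1, 2, 1, 6]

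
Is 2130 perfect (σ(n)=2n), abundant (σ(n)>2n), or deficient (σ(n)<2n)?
abundant

Proper divisors of 2130: sum = 1 + 2 + 3 + 5 + 6 + 10 + 15 + 30 + 71 + 142 + 213 + 355 + 426 + 710 + 1065 = 3054
Since 3054 > 2130, 2130 is abundant.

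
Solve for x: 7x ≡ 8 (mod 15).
x ≡ 14 (mod 15)

gcd(7, 15) = 1, which divides 8, so solutions exist.
Find 7^(-1) mod 15 by the extended Euclidean algorithm:
15 = 2 × 7 + 1  ⟹  1 = (1)·15 + (-2)·7
So (-2)·7 ≡ 1 (mod 15), i.e. 7^(-1) ≡ -2 ≡ 13 (mod 15).
x ≡ 13 × 8 = 104 ≡ 14 (mod 15).
Check: 7 × 14 = 98 ≡ 8 (mod 15).
Unique solution: x ≡ 14 (mod 15)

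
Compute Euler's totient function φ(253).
220

253 = 11 × 23
φ(n) = n × ∏(1 - 1/p) for each prime p dividing n
φ(253) = 253 × (1 - 1/11) × (1 - 1/23) = 220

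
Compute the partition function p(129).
4835271870

p(n) counts ways to write n as a sum of positive integers (order ignored).
Euler's pentagonal recurrence: p(k) = p(k-1) + p(k-2) - p(k-5) - p(k-7) + p(k-12) + p(k-15) - ... (offsets j(3j∓1)/2, signs ++--, p(0)=1, p(<0)=0).
DP table for k = 0..128: p(0)=1, p(1)=1, p(2)=2, p(3)=3, p(4)=5, p(5)=7, p(6)=11, p(7)=15, p(8)=22, p(9)=30, p(10)=42, p(11)=56, p(12)=77, p(13)=101, p(14)=135, p(15)=176, p(16)=231, p(17)=297, p(18)=385, p(19)=490, p(20)=627, p(21)=792, p(22)=1002, p(23)=1255, p(24)=1575, p(25)=1958, p(26)=2436, p(27)=3010, p(28)=3718, p(29)=4565, p(30)=5604, p(31)=6842, p(32)=8349, p(33)=10143, p(34)=12310, p(35)=14883, p(36)=17977, p(37)=21637, p(38)=26015, p(39)=31185, p(40)=37338, p(41)=44583, p(42)=53174, p(43)=63261, p(44)=75175, p(45)=89134, p(46)=105558, p(47)=124754, p(48)=147273, p(49)=173525, p(50)=204226, p(51)=239943, p(52)=281589, p(53)=329931, p(54)=386155, p(55)=451276, p(56)=526823, p(57)=614154, p(58)=715220, p(59)=831820, p(60)=966467, p(61)=1121505, p(62)=1300156, p(63)=1505499, p(64)=1741630, p(65)=2012558, p(66)=2323520, p(67)=2679689, p(68)=3087735, p(69)=3554345, p(70)=4087968, p(71)=4697205, p(72)=5392783, p(73)=6185689, p(74)=7089500, p(75)=8118264, p(76)=9289091, p(77)=10619863, p(78)=12132164, p(79)=13848650, p(80)=15796476, p(81)=18004327, p(82)=20506255, p(83)=23338469, p(84)=26543660, p(85)=30167357, p(86)=34262962, p(87)=38887673, p(88)=44108109, p(89)=49995925, p(90)=56634173, p(91)=64112359, p(92)=72533807, p(93)=82010177, p(94)=92669720, p(95)=104651419, p(96)=118114304, p(97)=133230930, p(98)=150198136, p(99)=169229875, p(100)=190569292, p(101)=214481126, p(102)=241265379, p(103)=271248950, p(104)=304801365, p(105)=342325709, p(106)=384276336, p(107)=431149389, p(108)=483502844, p(109)=541946240, p(110)=607163746, p(111)=679903203, p(112)=761002156, p(113)=851376628, p(114)=952050665, p(115)=1064144451, p(116)=1188908248, p(117)=1327710076, p(118)=1482074143, p(119)=1653668665, p(120)=1844349560, p(121)=2056148051, p(122)=2291320912, p(123)=2552338241, p(124)=2841940500, p(125)=3163127352, p(126)=3519222692, p(127)=3913864295, p(128)=4351078600.
Final step: p(129) = p(128) + p(127) - p(124) - p(122) + p(117) + p(114) - p(107) - p(103) + p(94) + p(89) - p(78) - p(72) + p(59) + p(52) - p(37) - p(29) + p(12) + p(3)
= 4351078600 + 3913864295 - 2841940500 - 2291320912 + 1327710076 + 952050665 - 431149389 - 271248950 + 92669720 + 49995925 - 12132164 - 5392783 + 831820 + 281589 - 21637 - 4565 + 77 + 3
= 4835271870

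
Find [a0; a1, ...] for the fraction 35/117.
[0; 3, 2, 1, 11]

Euclidean algorithm steps:
35 = 0 × 117 + 35
117 = 3 × 35 + 12
35 = 2 × 12 + 11
12 = 1 × 11 + 1
11 = 11 × 1 + 0
Continued fraction: [0; 3, 2, 1, 11]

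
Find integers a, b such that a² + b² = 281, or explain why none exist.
5² + 16² (a=5, b=16)

Factorization: 281 = 281
By Fermat: n is sum of two squares iff every prime p ≡ 3 (mod 4) appears to even power.
All primes ≡ 3 (mod 4) appear to even power.
Search a = 0, 1, 2, … for 281 - a² a perfect square: first hit at a = 5: 281 - 25 = 256 = 16².
281 = 5² + 16² = 25 + 256 ✓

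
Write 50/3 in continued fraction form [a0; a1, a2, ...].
[16; 1, 2]

Euclidean algorithm steps:
50 = 16 × 3 + 2
3 = 1 × 2 + 1
2 = 2 × 1 + 0
Continued fraction: [16; 1, 2]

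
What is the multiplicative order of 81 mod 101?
25

101 is prime, so ord(81) divides φ(101) = 100.
Divisors of 100: 1, 2, 4, 5, 10, 20, 25, 50, 100.
Repeated squaring: 81^1 ≡ 81, 81^2 ≡ 97, 81^4 ≡ 16, 81^8 ≡ 54, 81^16 ≡ 88, 81^32 ≡ 68, 81^64 ≡ 79 (mod 101).
Test 81^d mod 101 for each divisor d in increasing order:
81^1 ≡ 81
81^2 ≡ 97
81^4 ≡ 16
81^5 = 81^4·81^1 ≡ 84
81^10 = 81^8·81^2 ≡ 87
81^20 = 81^16·81^4 ≡ 95
81^25 = 81^16·81^8·81^1 ≡ 1  ← first divisor giving 1
The order is 25.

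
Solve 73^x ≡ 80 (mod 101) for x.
48

Baby-step giant-step with step n = ⌈√101⌉ = 11.
Baby steps 73^j mod 101 (j:value) for j=0..10: 0:1, 1:73, 2:77, 3:66, 4:71, 5:32, 6:13, 7:40, 8:92, 9:50, 10:14.
Giant-step multiplier: 73^(-11) ≡ 73^(100-11) = 73^89 ≡ 59 (mod 101).
Giant steps γ_i = 80·59^i mod 101: γ_0=80, γ_1=74, γ_2=23, γ_3=44, γ_4=71 (in table at j=4).
x = i·n + j = 4·11 + 4 = 48.
Check: 73^48 ≡ 80 (mod 101).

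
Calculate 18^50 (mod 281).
100

Repeated squaring. Binary of 50 = 110010.
18^1 ≡ 18 (mod 281); 18^2 ≡ 43 (mod 281); 18^4 ≡ 163 (mod 281); 18^8 ≡ 155 (mod 281); 18^16 ≡ 140 (mod 281); 18^32 ≡ 211 (mod 281)
18^50 = 18^2 × 18^16 × 18^32 ≡ 100 (mod 281)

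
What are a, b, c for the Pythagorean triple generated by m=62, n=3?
(3835, 372, 3853)

Euclid's formula: a = m² - n², b = 2mn, c = m² + n²
m = 62, n = 3
a = 62² - 3² = 3844 - 9 = 3835
b = 2 × 62 × 3 = 372
c = 62² + 3² = 3844 + 9 = 3853
Verification: 3835² + 372² = 14707225 + 138384 = 14845609 = 3853² ✓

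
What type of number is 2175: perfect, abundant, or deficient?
deficient

Proper divisors of 2175: sum = 1 + 3 + 5 + 15 + 25 + 29 + 75 + 87 + 145 + 435 + 725 = 1545
Since 1545 < 2175, 2175 is deficient.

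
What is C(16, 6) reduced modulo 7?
0

Using Lucas' theorem:
Write n=16 and k=6 in base 7:
n in base 7: [2, 2]
k in base 7: [0, 6]
C(16,6) mod 7 = ∏ C(n_i, k_i) mod 7
Digit binomials (mod 7): C(2,0) = 1; C(2,6) = 0 (k_i > n_i)
Product: 1 × 0 = 0 ≡ 0 (mod 7)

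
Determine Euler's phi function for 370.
144

370 = 2 × 5 × 37
φ(n) = n × ∏(1 - 1/p) for each prime p dividing n
φ(370) = 370 × (1 - 1/2) × (1 - 1/5) × (1 - 1/37) = 144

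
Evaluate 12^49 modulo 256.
0

Repeated squaring. Binary of 49 = 110001.
12^1 ≡ 12 (mod 256); 12^2 ≡ 144 (mod 256); 12^4 ≡ 0 (mod 256); 12^8 ≡ 0 (mod 256); 12^16 ≡ 0 (mod 256); 12^32 ≡ 0 (mod 256)
12^49 = 12^1 × 12^16 × 12^32 ≡ 0 (mod 256)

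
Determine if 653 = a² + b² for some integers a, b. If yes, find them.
13² + 22² (a=13, b=22)

Factorization: 653 = 653
By Fermat: n is sum of two squares iff every prime p ≡ 3 (mod 4) appears to even power.
All primes ≡ 3 (mod 4) appear to even power.
Search a = 0, 1, 2, … for 653 - a² a perfect square: first hit at a = 13: 653 - 169 = 484 = 22².
653 = 13² + 22² = 169 + 484 ✓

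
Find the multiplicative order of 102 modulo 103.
2

103 is prime, so ord(102) divides φ(103) = 102.
Divisors of 102: 1, 2, 3, 6, 17, 34, 51, 102.
Repeated squaring: 102^1 ≡ 102, 102^2 ≡ 1, 102^4 ≡ 1, 102^8 ≡ 1, 102^16 ≡ 1, 102^32 ≡ 1, 102^64 ≡ 1 (mod 103).
Test 102^d mod 103 for each divisor d in increasing order:
102^1 ≡ 102
102^2 ≡ 1  ← first divisor giving 1
The order is 2.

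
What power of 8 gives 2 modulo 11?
7

Baby-step giant-step with step n = ⌈√11⌉ = 4.
Baby steps 8^j mod 11 (j:value) for j=0..3: 0:1, 1:8, 2:9, 3:6.
Giant-step multiplier: 8^(-4) ≡ 8^(10-4) = 8^6 ≡ 3 (mod 11).
Giant steps γ_i = 2·3^i mod 11: γ_0=2, γ_1=6 (in table at j=3).
x = i·n + j = 1·4 + 3 = 7.
Check: 8^7 ≡ 2 (mod 11).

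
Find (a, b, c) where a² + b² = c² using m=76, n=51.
(3175, 7752, 8377)

Euclid's formula: a = m² - n², b = 2mn, c = m² + n²
m = 76, n = 51
a = 76² - 51² = 5776 - 2601 = 3175
b = 2 × 76 × 51 = 7752
c = 76² + 51² = 5776 + 2601 = 8377
Verification: 3175² + 7752² = 10080625 + 60093504 = 70174129 = 8377² ✓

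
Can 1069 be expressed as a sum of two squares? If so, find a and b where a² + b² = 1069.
13² + 30² (a=13, b=30)

Factorization: 1069 = 1069
By Fermat: n is sum of two squares iff every prime p ≡ 3 (mod 4) appears to even power.
All primes ≡ 3 (mod 4) appear to even power.
Search a = 0, 1, 2, … for 1069 - a² a perfect square: first hit at a = 13: 1069 - 169 = 900 = 30².
1069 = 13² + 30² = 169 + 900 ✓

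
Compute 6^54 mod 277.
250

Repeated squaring. Binary of 54 = 110110.
6^1 ≡ 6 (mod 277); 6^2 ≡ 36 (mod 277); 6^4 ≡ 188 (mod 277); 6^8 ≡ 165 (mod 277); 6^16 ≡ 79 (mod 277); 6^32 ≡ 147 (mod 277)
6^54 = 6^2 × 6^4 × 6^16 × 6^32 ≡ 250 (mod 277)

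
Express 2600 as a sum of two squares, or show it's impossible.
10² + 50² (a=10, b=50)

Factorization: 2600 = 2^3 × 5^2 × 13
By Fermat: n is sum of two squares iff every prime p ≡ 3 (mod 4) appears to even power.
All primes ≡ 3 (mod 4) appear to even power.
Search a = 0, 1, 2, … for 2600 - a² a perfect square: first hit at a = 10: 2600 - 100 = 2500 = 50².
2600 = 10² + 50² = 100 + 2500 ✓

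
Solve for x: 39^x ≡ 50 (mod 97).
60

Baby-step giant-step with step n = ⌈√97⌉ = 10.
Baby steps 39^j mod 97 (j:value) for j=0..9: 0:1, 1:39, 2:66, 3:52, 4:88, 5:37, 6:85, 7:17, 8:81, 9:55.
Giant-step multiplier: 39^(-10) ≡ 39^(96-10) = 39^86 ≡ 53 (mod 97).
Giant steps γ_i = 50·53^i mod 97: γ_0=50, γ_1=31, γ_2=91, γ_3=70, γ_4=24, γ_5=11, γ_6=1 (in table at j=0).
x = i·n + j = 6·10 + 0 = 60.
Check: 39^60 ≡ 50 (mod 97).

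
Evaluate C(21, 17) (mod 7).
0

Using Lucas' theorem:
Write n=21 and k=17 in base 7:
n in base 7: [3, 0]
k in base 7: [2, 3]
C(21,17) mod 7 = ∏ C(n_i, k_i) mod 7
Digit binomials (mod 7): C(3,2) = 3; C(0,3) = 0 (k_i > n_i)
Product: 3 × 0 = 0 ≡ 0 (mod 7)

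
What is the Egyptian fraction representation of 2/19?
1/10 + 1/190

Greedy algorithm:
2/19: ceiling(19/2) = 10, use 1/10
1/190: ceiling(190/1) = 190, use 1/190
Result: 2/19 = 1/10 + 1/190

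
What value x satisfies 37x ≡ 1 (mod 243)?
46

gcd(37, 243) = 1, so the inverse exists.
Extended Euclidean algorithm on (243, 37):
243 = 6 × 37 + 21  ⟹  21 = (1)·243 + (-6)·37
37 = 1 × 21 + 16  ⟹  16 = (-1)·243 + (7)·37
21 = 1 × 16 + 5  ⟹  5 = (2)·243 + (-13)·37
16 = 3 × 5 + 1  ⟹  1 = (-7)·243 + (46)·37
So (46)·37 ≡ 1 (mod 243), i.e. 37^(-1) ≡ 46 (mod 243).
Check: 37 × 46 = 1702 ≡ 1 (mod 243)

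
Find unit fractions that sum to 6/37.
1/7 + 1/52 + 1/13468

Greedy algorithm:
6/37: ceiling(37/6) = 7, use 1/7
5/259: ceiling(259/5) = 52, use 1/52
1/13468: ceiling(13468/1) = 13468, use 1/13468
Result: 6/37 = 1/7 + 1/52 + 1/13468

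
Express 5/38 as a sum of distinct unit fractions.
1/8 + 1/152

Greedy algorithm:
5/38: ceiling(38/5) = 8, use 1/8
1/152: ceiling(152/1) = 152, use 1/152
Result: 5/38 = 1/8 + 1/152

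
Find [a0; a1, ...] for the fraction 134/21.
[6; 2, 1, 1, 1, 2]

Euclidean algorithm steps:
134 = 6 × 21 + 8
21 = 2 × 8 + 5
8 = 1 × 5 + 3
5 = 1 × 3 + 2
3 = 1 × 2 + 1
2 = 2 × 1 + 0
Continued fraction: [6; 2, 1, 1, 1, 2]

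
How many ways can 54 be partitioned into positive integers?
386155

p(n) counts ways to write n as a sum of positive integers (order ignored).
Euler's pentagonal recurrence: p(k) = p(k-1) + p(k-2) - p(k-5) - p(k-7) + p(k-12) + p(k-15) - ... (offsets j(3j∓1)/2, signs ++--, p(0)=1, p(<0)=0).
DP table for k = 0..53: p(0)=1, p(1)=1, p(2)=2, p(3)=3, p(4)=5, p(5)=7, p(6)=11, p(7)=15, p(8)=22, p(9)=30, p(10)=42, p(11)=56, p(12)=77, p(13)=101, p(14)=135, p(15)=176, p(16)=231, p(17)=297, p(18)=385, p(19)=490, p(20)=627, p(21)=792, p(22)=1002, p(23)=1255, p(24)=1575, p(25)=1958, p(26)=2436, p(27)=3010, p(28)=3718, p(29)=4565, p(30)=5604, p(31)=6842, p(32)=8349, p(33)=10143, p(34)=12310, p(35)=14883, p(36)=17977, p(37)=21637, p(38)=26015, p(39)=31185, p(40)=37338, p(41)=44583, p(42)=53174, p(43)=63261, p(44)=75175, p(45)=89134, p(46)=105558, p(47)=124754, p(48)=147273, p(49)=173525, p(50)=204226, p(51)=239943, p(52)=281589, p(53)=329931.
Final step: p(54) = p(53) + p(52) - p(49) - p(47) + p(42) + p(39) - p(32) - p(28) + p(19) + p(14) - p(3)
= 329931 + 281589 - 173525 - 124754 + 53174 + 31185 - 8349 - 3718 + 490 + 135 - 3
= 386155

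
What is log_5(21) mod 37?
26

Baby-step giant-step with step n = ⌈√37⌉ = 7.
Baby steps 5^j mod 37 (j:value) for j=0..6: 0:1, 1:5, 2:25, 3:14, 4:33, 5:17, 6:11.
Giant-step multiplier: 5^(-7) ≡ 5^(36-7) = 5^29 ≡ 35 (mod 37).
Giant steps γ_i = 21·35^i mod 37: γ_0=21, γ_1=32, γ_2=10, γ_3=17 (in table at j=5).
x = i·n + j = 3·7 + 5 = 26.
Check: 5^26 ≡ 21 (mod 37).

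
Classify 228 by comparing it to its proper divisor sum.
abundant

Proper divisors of 228: sum = 1 + 2 + 3 + 4 + 6 + 12 + 19 + 38 + 57 + 76 + 114 = 332
Since 332 > 228, 228 is abundant.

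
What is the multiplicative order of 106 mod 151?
150

151 is prime, so ord(106) divides φ(151) = 150.
Divisors of 150: 1, 2, 3, 5, 6, 10, 15, 25, 30, 50, 75, 150.
Repeated squaring: 106^1 ≡ 106, 106^2 ≡ 62, 106^4 ≡ 69, 106^8 ≡ 80, 106^16 ≡ 58, 106^32 ≡ 42, 106^64 ≡ 103, 106^128 ≡ 39 (mod 151).
Test 106^d mod 151 for each divisor d in increasing order:
106^1 ≡ 106
106^2 ≡ 62
106^3 = 106^2·106^1 ≡ 79
106^5 = 106^4·106^1 ≡ 66
106^6 = 106^4·106^2 ≡ 50
106^10 = 106^8·106^2 ≡ 128
106^15 = 106^8·106^4·106^2·106^1 ≡ 143
106^25 = 106^16·106^8·106^1 ≡ 33
106^30 = 106^16·106^8·106^4·106^2 ≡ 64
106^50 = 106^32·106^16·106^2 ≡ 32
106^75 = 106^64·106^8·106^2·106^1 ≡ 150
106^150 = 106^128·106^16·106^4·106^2 ≡ 1  ← first divisor giving 1
The order is 150.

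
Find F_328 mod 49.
28

Matrix identity: Q^n = [[F_(n+1), F_n], [F_n, F_(n-1)]] with Q = [[1,1],[1,0]].
n = 328 = 101001000₂. Square-and-multiply, entries mod 49:
Q^1 = [[1,1],[1,0]]
Q^2 = (Q^1)² = [[2,1],[1,1]]
Q^5 = (Q^2)²·Q = [[8,5],[5,3]]
Q^10 = (Q^5)² = [[40,6],[6,34]]
Q^20 = (Q^10)² = [[19,3],[3,16]]
Q^41 = (Q^20)²·Q = [[34,27],[27,7]]
Q^82 = (Q^41)² = [[23,29],[29,43]]
Q^164 = (Q^82)² = [[47,3],[3,44]]
Q^328 = (Q^164)² = [[13,28],[28,34]]
F_328 mod 49 = Q^328[0][1] = 28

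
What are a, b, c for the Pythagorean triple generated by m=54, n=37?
(1547, 3996, 4285)

Euclid's formula: a = m² - n², b = 2mn, c = m² + n²
m = 54, n = 37
a = 54² - 37² = 2916 - 1369 = 1547
b = 2 × 54 × 37 = 3996
c = 54² + 37² = 2916 + 1369 = 4285
Verification: 1547² + 3996² = 2393209 + 15968016 = 18361225 = 4285² ✓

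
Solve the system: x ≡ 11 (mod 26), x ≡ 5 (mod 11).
115

Using Chinese Remainder Theorem:
M = 26 × 11 = 286
M1 = 11, M2 = 26
y1 = 11^(-1) mod 26 = 19
y2 = 26^(-1) mod 11 = 3
x = (11×11×19 + 5×26×3) mod 286 = 115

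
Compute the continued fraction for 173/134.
[1; 3, 2, 3, 2, 2]

Euclidean algorithm steps:
173 = 1 × 134 + 39
134 = 3 × 39 + 17
39 = 2 × 17 + 5
17 = 3 × 5 + 2
5 = 2 × 2 + 1
2 = 2 × 1 + 0
Continued fraction: [1; 3, 2, 3, 2, 2]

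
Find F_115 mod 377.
2

Matrix identity: Q^n = [[F_(n+1), F_n], [F_n, F_(n-1)]] with Q = [[1,1],[1,0]].
n = 115 = 1110011₂. Square-and-multiply, entries mod 377:
Q^1 = [[1,1],[1,0]]
Q^3 = (Q^1)²·Q = [[3,2],[2,1]]
Q^7 = (Q^3)²·Q = [[21,13],[13,8]]
Q^14 = (Q^7)² = [[233,0],[0,233]]
Q^28 = (Q^14)² = [[1,0],[0,1]]
Q^57 = (Q^28)²·Q = [[1,1],[1,0]]
Q^115 = (Q^57)²·Q = [[3,2],[2,1]]
F_115 mod 377 = Q^115[0][1] = 2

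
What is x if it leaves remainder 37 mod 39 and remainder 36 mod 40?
76

Using Chinese Remainder Theorem:
M = 39 × 40 = 1560
M1 = 40, M2 = 39
y1 = 40^(-1) mod 39 = 1
y2 = 39^(-1) mod 40 = 39
x = (37×40×1 + 36×39×39) mod 1560 = 76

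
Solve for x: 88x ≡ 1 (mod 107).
45

gcd(88, 107) = 1, so the inverse exists.
Extended Euclidean algorithm on (107, 88):
107 = 1 × 88 + 19  ⟹  19 = (1)·107 + (-1)·88
88 = 4 × 19 + 12  ⟹  12 = (-4)·107 + (5)·88
19 = 1 × 12 + 7  ⟹  7 = (5)·107 + (-6)·88
12 = 1 × 7 + 5  ⟹  5 = (-9)·107 + (11)·88
7 = 1 × 5 + 2  ⟹  2 = (14)·107 + (-17)·88
5 = 2 × 2 + 1  ⟹  1 = (-37)·107 + (45)·88
So (45)·88 ≡ 1 (mod 107), i.e. 88^(-1) ≡ 45 (mod 107).
Check: 88 × 45 = 3960 ≡ 1 (mod 107)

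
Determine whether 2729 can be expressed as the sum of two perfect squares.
5² + 52² (a=5, b=52)

Factorization: 2729 = 2729
By Fermat: n is sum of two squares iff every prime p ≡ 3 (mod 4) appears to even power.
All primes ≡ 3 (mod 4) appear to even power.
Search a = 0, 1, 2, … for 2729 - a² a perfect square: first hit at a = 5: 2729 - 25 = 2704 = 52².
2729 = 5² + 52² = 25 + 2704 ✓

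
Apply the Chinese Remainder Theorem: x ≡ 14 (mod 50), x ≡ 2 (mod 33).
464

Using Chinese Remainder Theorem:
M = 50 × 33 = 1650
M1 = 33, M2 = 50
y1 = 33^(-1) mod 50 = 47
y2 = 50^(-1) mod 33 = 2
x = (14×33×47 + 2×50×2) mod 1650 = 464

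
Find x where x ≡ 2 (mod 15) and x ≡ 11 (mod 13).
167

Using Chinese Remainder Theorem:
M = 15 × 13 = 195
M1 = 13, M2 = 15
y1 = 13^(-1) mod 15 = 7
y2 = 15^(-1) mod 13 = 7
x = (2×13×7 + 11×15×7) mod 195 = 167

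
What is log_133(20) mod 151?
36

Baby-step giant-step with step n = ⌈√151⌉ = 13.
Baby steps 133^j mod 151 (j:value) for j=0..12: 0:1, 1:133, 2:22, 3:57, 4:31, 5:46, 6:78, 7:106, 8:55, 9:67, 10:2, 11:115, 12:44.
Giant-step multiplier: 133^(-13) ≡ 133^(150-13) = 133^137 ≡ 102 (mod 151).
Giant steps γ_i = 20·102^i mod 151: γ_0=20, γ_1=77, γ_2=2 (in table at j=10).
x = i·n + j = 2·13 + 10 = 36.
Check: 133^36 ≡ 20 (mod 151).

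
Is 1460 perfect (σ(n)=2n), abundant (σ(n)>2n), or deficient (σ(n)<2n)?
abundant

Proper divisors of 1460: sum = 1 + 2 + 4 + 5 + 10 + 20 + 73 + 146 + 292 + 365 + 730 = 1648
Since 1648 > 1460, 1460 is abundant.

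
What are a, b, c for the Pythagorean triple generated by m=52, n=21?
(2263, 2184, 3145)

Euclid's formula: a = m² - n², b = 2mn, c = m² + n²
m = 52, n = 21
a = 52² - 21² = 2704 - 441 = 2263
b = 2 × 52 × 21 = 2184
c = 52² + 21² = 2704 + 441 = 3145
Verification: 2263² + 2184² = 5121169 + 4769856 = 9891025 = 3145² ✓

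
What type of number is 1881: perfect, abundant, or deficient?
deficient

Proper divisors of 1881: sum = 1 + 3 + 9 + 11 + 19 + 33 + 57 + 99 + 171 + 209 + 627 = 1239
Since 1239 < 1881, 1881 is deficient.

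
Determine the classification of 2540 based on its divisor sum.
abundant

Proper divisors of 2540: sum = 1 + 2 + 4 + 5 + 10 + 20 + 127 + 254 + 508 + 635 + 1270 = 2836
Since 2836 > 2540, 2540 is abundant.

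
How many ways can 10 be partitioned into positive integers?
42

p(n) counts ways to write n as a sum of positive integers (order ignored).
Examples: 10; 9 + 1; 8 + 2; 8 + 1 + 1; 7 + 3; ... (42 total)
p(10) = 42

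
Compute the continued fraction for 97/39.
[2; 2, 19]

Euclidean algorithm steps:
97 = 2 × 39 + 19
39 = 2 × 19 + 1
19 = 19 × 1 + 0
Continued fraction: [2; 2, 19]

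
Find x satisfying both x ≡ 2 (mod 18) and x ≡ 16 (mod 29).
74

Using Chinese Remainder Theorem:
M = 18 × 29 = 522
M1 = 29, M2 = 18
y1 = 29^(-1) mod 18 = 5
y2 = 18^(-1) mod 29 = 21
x = (2×29×5 + 16×18×21) mod 522 = 74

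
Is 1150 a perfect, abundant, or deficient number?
deficient

Proper divisors of 1150: sum = 1 + 2 + 5 + 10 + 23 + 25 + 46 + 50 + 115 + 230 + 575 = 1082
Since 1082 < 1150, 1150 is deficient.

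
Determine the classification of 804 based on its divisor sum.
abundant

Proper divisors of 804: sum = 1 + 2 + 3 + 4 + 6 + 12 + 67 + 134 + 201 + 268 + 402 = 1100
Since 1100 > 804, 804 is abundant.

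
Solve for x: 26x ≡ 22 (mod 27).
x ≡ 5 (mod 27)

gcd(26, 27) = 1, which divides 22, so solutions exist.
Find 26^(-1) mod 27 by the extended Euclidean algorithm:
27 = 1 × 26 + 1  ⟹  1 = (1)·27 + (-1)·26
So (-1)·26 ≡ 1 (mod 27), i.e. 26^(-1) ≡ -1 ≡ 26 (mod 27).
x ≡ 26 × 22 = 572 ≡ 5 (mod 27).
Check: 26 × 5 = 130 ≡ 22 (mod 27).
Unique solution: x ≡ 5 (mod 27)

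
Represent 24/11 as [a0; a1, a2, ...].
[2; 5, 2]

Euclidean algorithm steps:
24 = 2 × 11 + 2
11 = 5 × 2 + 1
2 = 2 × 1 + 0
Continued fraction: [2; 5, 2]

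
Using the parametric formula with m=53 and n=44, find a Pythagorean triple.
(873, 4664, 4745)

Euclid's formula: a = m² - n², b = 2mn, c = m² + n²
m = 53, n = 44
a = 53² - 44² = 2809 - 1936 = 873
b = 2 × 53 × 44 = 4664
c = 53² + 44² = 2809 + 1936 = 4745
Verification: 873² + 4664² = 762129 + 21752896 = 22515025 = 4745² ✓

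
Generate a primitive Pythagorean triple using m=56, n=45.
(1111, 5040, 5161)

Euclid's formula: a = m² - n², b = 2mn, c = m² + n²
m = 56, n = 45
a = 56² - 45² = 3136 - 2025 = 1111
b = 2 × 56 × 45 = 5040
c = 56² + 45² = 3136 + 2025 = 5161
Verification: 1111² + 5040² = 1234321 + 25401600 = 26635921 = 5161² ✓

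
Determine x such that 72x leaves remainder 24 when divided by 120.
x ≡ 2 (mod 5)

gcd(72, 120) = 24, which divides 24, so solutions exist.
Divide through by 24: 3x ≡ 1 (mod 5).
Find 3^(-1) mod 5 by the extended Euclidean algorithm:
5 = 1 × 3 + 2  ⟹  2 = (1)·5 + (-1)·3
3 = 1 × 2 + 1  ⟹  1 = (-1)·5 + (2)·3
So (2)·3 ≡ 1 (mod 5), i.e. 3^(-1) ≡ 2 (mod 5).
x ≡ 2 × 1 = 2 ≡ 2 (mod 5).
Check: 72 × 2 = 144 ≡ 24 (mod 120).
x ≡ 2 (mod 5), giving 24 solutions mod 120.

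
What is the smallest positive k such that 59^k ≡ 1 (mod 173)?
172

173 is prime, so ord(59) divides φ(173) = 172.
Divisors of 172: 1, 2, 4, 43, 86, 172.
Repeated squaring: 59^1 ≡ 59, 59^2 ≡ 21, 59^4 ≡ 95, 59^8 ≡ 29, 59^16 ≡ 149, 59^32 ≡ 57, 59^64 ≡ 135, 59^128 ≡ 60 (mod 173).
Test 59^d mod 173 for each divisor d in increasing order:
59^1 ≡ 59
59^2 ≡ 21
59^4 ≡ 95
59^43 = 59^32·59^8·59^2·59^1 ≡ 93
59^86 = 59^64·59^16·59^4·59^2 ≡ 172
59^172 = 59^128·59^32·59^8·59^4 ≡ 1  ← first divisor giving 1
The order is 172.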